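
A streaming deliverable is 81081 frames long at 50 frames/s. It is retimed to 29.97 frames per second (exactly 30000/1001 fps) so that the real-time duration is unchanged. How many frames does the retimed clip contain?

48600 frames

Target frames = source frames × (target rate / source rate) = 81081 × (30000/1001)/(50) = 81081 × 600/1001 = 48600.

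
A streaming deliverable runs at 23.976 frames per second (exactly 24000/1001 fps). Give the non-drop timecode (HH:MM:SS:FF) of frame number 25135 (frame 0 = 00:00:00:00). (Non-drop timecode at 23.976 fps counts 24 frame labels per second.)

25135 ÷ 24 = 1047 full seconds, remainder 7 frames.
1047 s = 0 h 17 min 27 s.
Timecode: 00:17:27:07.

00:17:27:07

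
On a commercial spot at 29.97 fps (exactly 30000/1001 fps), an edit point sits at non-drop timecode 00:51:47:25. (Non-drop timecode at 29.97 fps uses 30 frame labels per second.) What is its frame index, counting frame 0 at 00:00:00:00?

frame 93235

Total seconds to the label: (0 × 3600 + 51 × 60 + 47) = 3107.
Frame index = 3107 × 30 + 25 = 93235.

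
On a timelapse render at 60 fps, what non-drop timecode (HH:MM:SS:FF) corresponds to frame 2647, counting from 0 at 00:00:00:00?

00:00:44:07

2647 ÷ 60 = 44 full seconds, remainder 7 frames.
44 s = 0 h 0 min 44 s.
Timecode: 00:00:44:07.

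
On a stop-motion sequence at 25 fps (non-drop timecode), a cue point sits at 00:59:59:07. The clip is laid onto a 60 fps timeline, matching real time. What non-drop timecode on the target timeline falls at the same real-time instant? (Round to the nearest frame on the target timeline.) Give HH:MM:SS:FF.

Source frame index: (0×3600 + 59×60 + 59) × 25 + 7 = 89982.
Real time: 89982 / (25) = 89982/25 s.
Target frame: (89982/25) × (60) = 1079784/5 ≈ 215956.800 → 215957.
At 60 labels/s: frame 215957 → 00:59:59:17.

00:59:59:17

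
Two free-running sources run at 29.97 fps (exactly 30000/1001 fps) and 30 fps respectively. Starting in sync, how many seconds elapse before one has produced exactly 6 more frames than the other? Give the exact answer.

The gap grows by |30 − 30000/1001| = 30/1001 frames per second.
Time for a 6-frame gap: 6 ÷ (30/1001) = 200.2 s.

200.2 seconds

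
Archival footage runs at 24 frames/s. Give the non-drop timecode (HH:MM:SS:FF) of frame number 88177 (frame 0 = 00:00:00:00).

01:01:14:01

88177 ÷ 24 = 3674 full seconds, remainder 1 frame.
3674 s = 1 h 1 min 14 s.
Timecode: 01:01:14:01.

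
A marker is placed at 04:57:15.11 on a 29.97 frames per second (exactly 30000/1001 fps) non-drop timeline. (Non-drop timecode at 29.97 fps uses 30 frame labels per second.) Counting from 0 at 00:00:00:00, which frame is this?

Total seconds to the label: (4 × 3600 + 57 × 60 + 15) = 17835.
Frame index = 17835 × 30 + 11 = 535061.

frame 535061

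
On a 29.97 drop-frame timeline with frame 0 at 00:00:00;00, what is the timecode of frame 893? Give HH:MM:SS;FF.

Ten DF minutes hold 17982 frames, so frame 893 lies in block 0 (frames 0–17981) with 893 frames into that block.
The block's first minute is 1800 frames and the rest 1798 each; 893 frames reaches minute 0, so 0 × 18 + 0 × 2 = 0 labels have been skipped so far.
Adding those back, label number 893 + 0 = 893 at 30 labels/s is 29 s + 23 f = 0 h 0 min 29 s frame 23, i.e. 00:00:29;23.

00:00:29;23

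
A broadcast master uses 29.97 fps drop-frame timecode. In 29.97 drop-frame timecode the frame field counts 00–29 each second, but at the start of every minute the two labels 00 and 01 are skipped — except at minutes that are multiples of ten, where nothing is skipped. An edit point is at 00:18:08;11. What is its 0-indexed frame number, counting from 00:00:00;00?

32617

As if non-drop at 30 labels/s: (0 × 3600 + 18 × 60 + 8) × 30 + 11 = 32651.
Minute boundaries passed: 18; those not divisible by 10: 18 − 1 = 17; dropped labels = 2 × 17 = 34.
Actual frame index = 32651 − 34 = 32617.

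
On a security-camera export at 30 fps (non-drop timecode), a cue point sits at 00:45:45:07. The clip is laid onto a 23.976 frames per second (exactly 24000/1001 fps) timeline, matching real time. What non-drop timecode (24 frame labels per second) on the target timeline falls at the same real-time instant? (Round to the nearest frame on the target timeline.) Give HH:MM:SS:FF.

00:45:42:12

Source frame index: (0×3600 + 45×60 + 45) × 30 + 7 = 82357.
Real time: 82357 / (30) = 82357/30 s.
Target frame: (82357/30) × (24000/1001) = 5989600/91 ≈ 65819.780 → 65820.
At 24 labels/s: frame 65820 → 00:45:42:12.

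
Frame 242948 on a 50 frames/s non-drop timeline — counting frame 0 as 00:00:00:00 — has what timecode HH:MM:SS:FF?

01:20:58:48

242948 ÷ 50 = 4858 full seconds, remainder 48 frames.
4858 s = 1 h 20 min 58 s.
Timecode: 01:20:58:48.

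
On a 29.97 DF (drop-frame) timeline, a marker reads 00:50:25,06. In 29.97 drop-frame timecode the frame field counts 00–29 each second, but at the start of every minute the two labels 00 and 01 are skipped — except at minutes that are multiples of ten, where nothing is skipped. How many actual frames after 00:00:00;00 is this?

90666

Complete 10-minute blocks: 5, each 17982 frames → 89910.
Remaining 0 whole minutes in the current block: 0 frames.
Within the current minute: 25 × 30 + 6 = 756. Total = 89910 + 0 + 756 = 90666.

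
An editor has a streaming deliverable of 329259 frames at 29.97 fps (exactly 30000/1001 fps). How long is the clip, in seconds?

10986.2753 seconds

Running time = 329259 / (30000/1001) = 10986.2753 s.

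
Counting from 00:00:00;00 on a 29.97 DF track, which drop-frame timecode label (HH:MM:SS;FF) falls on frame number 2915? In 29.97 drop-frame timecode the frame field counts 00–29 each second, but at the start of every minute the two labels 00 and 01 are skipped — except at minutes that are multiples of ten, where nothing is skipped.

00:01:37;07

Each 10-minute DF block holds 10 × 60 × 30 − 9 × 2 = 17982 frames. 2915 ÷ 17982 → 0 full blocks, remainder 2915.
Within the partial block the first minute is 1800 frames and each further minute 1798, so 1 further minute boundary passed. Total skipped labels = 18 × 0 + 2 × 1 = 2.
Non-drop label index = 2915 + 2 = 2917; at 30 labels/s that is 00:01:37:07, i.e. DF 00:01:37;07.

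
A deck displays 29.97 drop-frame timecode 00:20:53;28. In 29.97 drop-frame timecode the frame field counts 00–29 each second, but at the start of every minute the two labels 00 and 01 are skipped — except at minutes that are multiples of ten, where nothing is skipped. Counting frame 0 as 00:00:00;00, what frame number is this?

37582

As if non-drop at 30 labels/s: (0 × 3600 + 20 × 60 + 53) × 30 + 28 = 37618.
Minute boundaries passed: 20; those not divisible by 10: 20 − 2 = 18; dropped labels = 2 × 18 = 36.
Actual frame index = 37618 − 36 = 37582.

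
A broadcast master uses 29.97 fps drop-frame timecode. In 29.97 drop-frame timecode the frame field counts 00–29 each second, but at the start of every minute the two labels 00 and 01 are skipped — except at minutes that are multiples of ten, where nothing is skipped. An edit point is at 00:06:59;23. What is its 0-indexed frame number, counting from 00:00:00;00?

As if non-drop at 30 labels/s: (0 × 3600 + 6 × 60 + 59) × 30 + 23 = 12593.
Minute boundaries passed: 6; those not divisible by 10: 6 − 0 = 6; dropped labels = 2 × 6 = 12.
Actual frame index = 12593 − 12 = 12581.

12581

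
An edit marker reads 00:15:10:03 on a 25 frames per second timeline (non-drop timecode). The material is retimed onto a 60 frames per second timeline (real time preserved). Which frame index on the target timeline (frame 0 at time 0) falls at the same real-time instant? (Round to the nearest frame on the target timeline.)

frame 54607

Source frame index: (0×3600 + 15×60 + 10) × 25 + 3 = 22753.
Real time: 22753 / (25) = 22753/25 s.
Target frame: (22753/25) × (60) = 273036/5 ≈ 54607.200 → 54607.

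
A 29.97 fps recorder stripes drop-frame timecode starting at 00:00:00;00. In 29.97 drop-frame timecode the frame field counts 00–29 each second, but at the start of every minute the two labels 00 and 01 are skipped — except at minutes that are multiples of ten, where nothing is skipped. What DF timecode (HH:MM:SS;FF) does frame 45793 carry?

00:25:27;29

Ten DF minutes hold 17982 frames, so frame 45793 lies in block 2 (frames 35964–53945) with 9829 frames into that block.
The block's first minute is 1800 frames and the rest 1798 each; 9829 frames reaches minute 5, so 2 × 18 + 5 × 2 = 46 labels have been skipped so far.
Adding those back, label number 45793 + 46 = 45839 at 30 labels/s is 1527 s + 29 f = 0 h 25 min 27 s frame 29, i.e. 00:25:27;29.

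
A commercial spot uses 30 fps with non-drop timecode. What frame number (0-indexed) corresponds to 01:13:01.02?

frame 131432

Total seconds to the label: (1 × 3600 + 13 × 60 + 1) = 4381.
Frame index = 4381 × 30 + 2 = 131432.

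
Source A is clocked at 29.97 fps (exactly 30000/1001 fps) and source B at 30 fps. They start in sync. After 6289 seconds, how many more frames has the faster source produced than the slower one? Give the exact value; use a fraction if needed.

A emits 30000/1001 × 6289 = 188670000/1001 frames; B emits 30 × 6289 = 188670.
Difference = 188670/1001 frames (≈ 188.4815); B is ahead of A.

188670/1001 frames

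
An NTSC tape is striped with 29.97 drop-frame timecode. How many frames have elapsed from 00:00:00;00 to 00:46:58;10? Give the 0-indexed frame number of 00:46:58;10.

84466

As if non-drop at 30 labels/s: (0 × 3600 + 46 × 60 + 58) × 30 + 10 = 84550.
Minute boundaries passed: 46; those not divisible by 10: 46 − 4 = 42; dropped labels = 2 × 42 = 84.
Actual frame index = 84550 − 84 = 84466.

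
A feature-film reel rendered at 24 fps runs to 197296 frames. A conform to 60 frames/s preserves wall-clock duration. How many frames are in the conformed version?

493240 frames

Target frames = source frames × (target rate / source rate) = 197296 × (60)/(24) = 197296 × 5/2 = 493240.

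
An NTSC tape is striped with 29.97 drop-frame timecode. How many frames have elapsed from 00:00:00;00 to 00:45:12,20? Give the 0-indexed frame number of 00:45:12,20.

As if non-drop at 30 labels/s: (0 × 3600 + 45 × 60 + 12) × 30 + 20 = 81380.
Minute boundaries passed: 45; those not divisible by 10: 45 − 4 = 41; dropped labels = 2 × 41 = 82.
Actual frame index = 81380 − 82 = 81298.

81298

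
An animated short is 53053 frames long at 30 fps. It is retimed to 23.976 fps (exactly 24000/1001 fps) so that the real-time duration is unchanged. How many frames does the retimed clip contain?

42400 frames

Target frames = source frames × (target rate / source rate) = 53053 × (24000/1001)/(30) = 53053 × 800/1001 = 42400.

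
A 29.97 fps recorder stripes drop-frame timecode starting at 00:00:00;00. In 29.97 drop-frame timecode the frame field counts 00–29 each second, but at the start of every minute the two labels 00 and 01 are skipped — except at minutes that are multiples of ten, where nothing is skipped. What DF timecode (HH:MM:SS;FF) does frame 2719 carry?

Each 10-minute DF block holds 10 × 60 × 30 − 9 × 2 = 17982 frames. 2719 ÷ 17982 → 0 full blocks, remainder 2719.
Within the partial block the first minute is 1800 frames and each further minute 1798, so 1 further minute boundary passed. Total skipped labels = 18 × 0 + 2 × 1 = 2.
Non-drop label index = 2719 + 2 = 2721; at 30 labels/s that is 00:01:30:21, i.e. DF 00:01:30;21.

00:01:30;21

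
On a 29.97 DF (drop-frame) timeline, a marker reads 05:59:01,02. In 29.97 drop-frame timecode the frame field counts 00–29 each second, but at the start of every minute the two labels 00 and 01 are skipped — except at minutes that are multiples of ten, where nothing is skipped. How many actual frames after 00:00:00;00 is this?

As if non-drop at 30 labels/s: (5 × 3600 + 59 × 60 + 1) × 30 + 2 = 646232.
Minute boundaries passed: 359; those not divisible by 10: 359 − 35 = 324; dropped labels = 2 × 324 = 648.
Actual frame index = 646232 − 648 = 645584.

645584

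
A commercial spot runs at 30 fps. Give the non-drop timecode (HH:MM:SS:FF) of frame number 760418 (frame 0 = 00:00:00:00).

07:02:27:08

760418 ÷ 30 = 25347 full seconds, remainder 8 frames.
25347 s = 7 h 2 min 27 s.
Timecode: 07:02:27:08.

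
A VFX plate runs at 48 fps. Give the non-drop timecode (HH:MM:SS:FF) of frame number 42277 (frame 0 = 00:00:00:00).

00:14:40:37

42277 ÷ 48 = 880 full seconds, remainder 37 frames.
880 s = 0 h 14 min 40 s.
Timecode: 00:14:40:37.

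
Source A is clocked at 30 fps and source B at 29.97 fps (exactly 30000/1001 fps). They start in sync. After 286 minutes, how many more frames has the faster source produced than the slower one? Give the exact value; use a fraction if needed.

3600/7 frames

286 min = 17160 s.
A emits 30 × 17160 = 514800 frames; B emits 30000/1001 × 17160 = 3600000/7.
Difference = 3600/7 frames (≈ 514.2857); B is behind A.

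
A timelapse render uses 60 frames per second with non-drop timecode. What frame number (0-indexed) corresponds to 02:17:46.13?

Total seconds to the label: (2 × 3600 + 17 × 60 + 46) = 8266.
Frame index = 8266 × 60 + 13 = 495973.

495973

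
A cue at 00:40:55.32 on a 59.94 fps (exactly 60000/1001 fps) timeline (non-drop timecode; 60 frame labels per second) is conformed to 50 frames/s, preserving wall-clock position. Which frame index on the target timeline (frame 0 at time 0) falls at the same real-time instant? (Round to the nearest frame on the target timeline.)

Source frame index: (0×3600 + 40×60 + 55) × 60 + 32 = 147332.
Real time: 147332 / (60000/1001) = 36869833/15000 s.
Target frame: (36869833/15000) × (50) = 36869833/300 ≈ 122899.443 → 122899.

frame 122899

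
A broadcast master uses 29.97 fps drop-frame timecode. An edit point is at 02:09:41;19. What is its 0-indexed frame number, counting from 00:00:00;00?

Complete 10-minute blocks: 12, each 17982 frames → 215784.
Remaining 9 whole minutes in the current block: 1800 + 8 × 1798 = 16184 frames.
Within the current minute: 41 × 30 + 19 − 2 = 1247 (labels ;00/;01 skipped at this minute). Total = 215784 + 16184 + 1247 = 233215.

233215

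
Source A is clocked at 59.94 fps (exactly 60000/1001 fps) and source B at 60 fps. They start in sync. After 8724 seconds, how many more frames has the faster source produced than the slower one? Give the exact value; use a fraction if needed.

A emits 60000/1001 × 8724 = 523440000/1001 frames; B emits 60 × 8724 = 523440.
Difference = 523440/1001 frames (≈ 522.9171); B is ahead of A.

523440/1001 frames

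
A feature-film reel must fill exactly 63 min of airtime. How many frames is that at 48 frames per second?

63 min = 3780 s.
Frames = 3780 × 48 = 181440.

181440 frames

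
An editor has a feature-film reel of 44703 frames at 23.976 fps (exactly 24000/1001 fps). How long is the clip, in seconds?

1864.487625 seconds

Running time = 44703 / (24000/1001) = 1864.487625 s.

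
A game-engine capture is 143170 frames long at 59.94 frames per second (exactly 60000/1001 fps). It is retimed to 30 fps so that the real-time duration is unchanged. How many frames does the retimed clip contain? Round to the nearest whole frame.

Frames at target rate = 143170 × (30) / (60000/1001) = 14331317/200 ≈ 71656.585.
Nearest whole frame: 71657.

71657 frames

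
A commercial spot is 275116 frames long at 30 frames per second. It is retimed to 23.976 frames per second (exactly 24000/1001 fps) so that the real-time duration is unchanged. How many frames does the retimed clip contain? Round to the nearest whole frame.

Frames at target rate = 275116 × (24000/1001) / (30) = 220092800/1001 ≈ 219872.927.
Nearest whole frame: 219873.

219873 frames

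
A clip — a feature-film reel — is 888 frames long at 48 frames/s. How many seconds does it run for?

Running time = 888 / (48) = 18.5 s.

18.5 seconds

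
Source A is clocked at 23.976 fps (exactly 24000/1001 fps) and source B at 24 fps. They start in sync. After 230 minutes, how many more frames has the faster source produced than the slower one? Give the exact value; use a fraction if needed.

331200/1001 frames

230 min = 13800 s.
A emits 24000/1001 × 13800 = 331200000/1001 frames; B emits 24 × 13800 = 331200.
Difference = 331200/1001 frames (≈ 330.8691); B is ahead of A.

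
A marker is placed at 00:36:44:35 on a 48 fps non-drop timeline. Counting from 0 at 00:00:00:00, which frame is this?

Total seconds to the label: (0 × 3600 + 36 × 60 + 44) = 2204.
Frame index = 2204 × 48 + 35 = 105827.

105827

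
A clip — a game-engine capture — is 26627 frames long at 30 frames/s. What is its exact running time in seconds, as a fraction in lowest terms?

Running time = 26627 ÷ (30) = 26627 × 1/30 = 26627/30 s.

26627/30 seconds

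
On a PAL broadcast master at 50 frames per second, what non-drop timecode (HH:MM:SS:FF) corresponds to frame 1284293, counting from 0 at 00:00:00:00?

07:08:05:43

1284293 ÷ 50 = 25685 full seconds, remainder 43 frames.
25685 s = 7 h 8 min 5 s.
Timecode: 07:08:05:43.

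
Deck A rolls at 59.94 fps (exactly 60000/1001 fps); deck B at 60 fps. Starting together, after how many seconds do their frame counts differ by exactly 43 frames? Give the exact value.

43043/60 seconds

The gap grows by |60 − 60000/1001| = 60/1001 frames per second.
Time for a 43-frame gap: 43 ÷ (60/1001) = 43043/60 s.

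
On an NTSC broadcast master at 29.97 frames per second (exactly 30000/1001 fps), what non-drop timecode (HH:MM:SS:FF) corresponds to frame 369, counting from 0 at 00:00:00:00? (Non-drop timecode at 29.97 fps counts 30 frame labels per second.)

00:00:12:09

369 ÷ 30 = 12 full seconds, remainder 9 frames.
12 s = 0 h 0 min 12 s.
Timecode: 00:00:12:09.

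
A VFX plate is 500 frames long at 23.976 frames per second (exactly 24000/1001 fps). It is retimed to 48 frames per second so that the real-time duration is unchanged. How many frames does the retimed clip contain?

1001 frames

Target frames = source frames × (target rate / source rate) = 500 × (48)/(24000/1001) = 500 × 1001/500 = 1001.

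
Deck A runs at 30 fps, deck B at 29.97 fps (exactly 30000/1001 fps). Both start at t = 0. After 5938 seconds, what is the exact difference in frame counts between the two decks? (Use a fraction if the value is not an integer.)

A emits 30 × 5938 = 178140 frames; B emits 30000/1001 × 5938 = 178140000/1001.
Difference = 178140/1001 frames (≈ 177.9620); B is behind A.

178140/1001 frames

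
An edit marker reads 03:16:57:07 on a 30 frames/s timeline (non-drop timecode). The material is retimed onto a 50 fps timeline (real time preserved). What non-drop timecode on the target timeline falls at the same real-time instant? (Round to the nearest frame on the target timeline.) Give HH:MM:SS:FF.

Source frame index: (3×3600 + 16×60 + 57) × 30 + 7 = 354517.
Real time: 354517 / (30) = 354517/30 s.
Target frame: (354517/30) × (50) = 1772585/3 ≈ 590861.667 → 590862.
At 50 labels/s: frame 590862 → 03:16:57:12.

03:16:57:12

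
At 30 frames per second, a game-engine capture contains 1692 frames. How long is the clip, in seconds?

Running time = 1692 / (30) = 56.4 s.

56.4 seconds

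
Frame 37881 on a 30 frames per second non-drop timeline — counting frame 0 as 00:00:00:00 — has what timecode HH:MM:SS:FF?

00:21:02:21

37881 ÷ 30 = 1262 full seconds, remainder 21 frames.
1262 s = 0 h 21 min 2 s.
Timecode: 00:21:02:21.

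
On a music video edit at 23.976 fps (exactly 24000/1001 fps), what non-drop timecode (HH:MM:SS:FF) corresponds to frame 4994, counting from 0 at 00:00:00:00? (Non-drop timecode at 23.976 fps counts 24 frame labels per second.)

00:03:28:02

4994 ÷ 24 = 208 full seconds, remainder 2 frames.
208 s = 0 h 3 min 28 s.
Timecode: 00:03:28:02.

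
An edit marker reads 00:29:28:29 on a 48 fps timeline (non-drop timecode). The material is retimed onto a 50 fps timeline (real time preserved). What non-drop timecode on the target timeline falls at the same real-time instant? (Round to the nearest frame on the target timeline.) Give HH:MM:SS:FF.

00:29:28:30

Source frame index: (0×3600 + 29×60 + 28) × 48 + 29 = 84893.
Real time: 84893 / (48) = 84893/48 s.
Target frame: (84893/48) × (50) = 2122325/24 ≈ 88430.208 → 88430.
At 50 labels/s: frame 88430 → 00:29:28:30.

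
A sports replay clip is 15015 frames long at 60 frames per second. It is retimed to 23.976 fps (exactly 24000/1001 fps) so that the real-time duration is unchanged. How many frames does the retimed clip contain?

6000 frames

Target frames = source frames × (target rate / source rate) = 15015 × (24000/1001)/(60) = 15015 × 400/1001 = 6000.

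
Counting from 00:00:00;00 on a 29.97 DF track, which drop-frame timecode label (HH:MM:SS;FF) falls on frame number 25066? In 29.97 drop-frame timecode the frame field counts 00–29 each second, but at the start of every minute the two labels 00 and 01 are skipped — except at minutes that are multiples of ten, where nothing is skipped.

00:13:56;10

Each 10-minute DF block holds 10 × 60 × 30 − 9 × 2 = 17982 frames. 25066 ÷ 17982 → 1 full block, remainder 7084.
Within the partial block the first minute is 1800 frames and each further minute 1798, so 3 further minute boundaries passed. Total skipped labels = 18 × 1 + 2 × 3 = 24.
Non-drop label index = 25066 + 24 = 25090; at 30 labels/s that is 00:13:56:10, i.e. DF 00:13:56;10.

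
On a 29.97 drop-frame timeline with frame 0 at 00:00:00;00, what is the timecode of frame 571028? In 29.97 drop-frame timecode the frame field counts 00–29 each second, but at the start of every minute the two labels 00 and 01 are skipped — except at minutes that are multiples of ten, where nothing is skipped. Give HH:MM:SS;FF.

Each 10-minute DF block holds 10 × 60 × 30 − 9 × 2 = 17982 frames. 571028 ÷ 17982 → 31 full blocks, remainder 13586.
Within the partial block the first minute is 1800 frames and each further minute 1798, so 7 further minute boundaries passed. Total skipped labels = 18 × 31 + 2 × 7 = 572.
Non-drop label index = 571028 + 572 = 571600; at 30 labels/s that is 05:17:33:10, i.e. DF 05:17:33;10.

05:17:33;10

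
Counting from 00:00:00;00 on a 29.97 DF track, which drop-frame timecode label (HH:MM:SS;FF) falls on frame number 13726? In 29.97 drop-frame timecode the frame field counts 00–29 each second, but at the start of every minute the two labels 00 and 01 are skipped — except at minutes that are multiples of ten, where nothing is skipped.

00:07:38;00

Each 10-minute DF block holds 10 × 60 × 30 − 9 × 2 = 17982 frames. 13726 ÷ 17982 → 0 full blocks, remainder 13726.
Within the partial block the first minute is 1800 frames and each further minute 1798, so 7 further minute boundaries passed. Total skipped labels = 18 × 0 + 2 × 7 = 14.
Non-drop label index = 13726 + 14 = 13740; at 30 labels/s that is 00:07:38:00, i.e. DF 00:07:38;00.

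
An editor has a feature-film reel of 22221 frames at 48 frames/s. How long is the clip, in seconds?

462.9375 seconds

Running time = 22221 / (48) = 462.9375 s.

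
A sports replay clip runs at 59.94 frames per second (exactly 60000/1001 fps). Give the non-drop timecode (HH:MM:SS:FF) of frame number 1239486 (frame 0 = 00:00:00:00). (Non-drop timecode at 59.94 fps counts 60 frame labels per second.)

05:44:18:06

1239486 ÷ 60 = 20658 full seconds, remainder 6 frames.
20658 s = 5 h 44 min 18 s.
Timecode: 05:44:18:06.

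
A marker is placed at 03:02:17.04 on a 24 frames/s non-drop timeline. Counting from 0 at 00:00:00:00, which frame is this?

frame 262492

Total seconds to the label: (3 × 3600 + 2 × 60 + 17) = 10937.
Frame index = 10937 × 24 + 4 = 262492.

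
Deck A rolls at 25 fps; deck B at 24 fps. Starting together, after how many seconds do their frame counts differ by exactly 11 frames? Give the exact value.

11 seconds

The gap grows by |24 − 25| = 1 frame per second.
Time for a 11-frame gap: 11 ÷ (1) = 11 s.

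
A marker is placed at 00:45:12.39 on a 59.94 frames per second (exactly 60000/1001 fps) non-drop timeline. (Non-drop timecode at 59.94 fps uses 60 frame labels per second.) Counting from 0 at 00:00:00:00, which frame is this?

frame 162759

Total seconds to the label: (0 × 3600 + 45 × 60 + 12) = 2712.
Frame index = 2712 × 60 + 39 = 162759.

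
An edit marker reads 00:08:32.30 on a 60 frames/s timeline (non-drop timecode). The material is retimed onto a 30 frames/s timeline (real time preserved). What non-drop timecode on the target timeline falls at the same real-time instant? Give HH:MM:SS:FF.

00:08:32:15

Source frame index: (0×3600 + 8×60 + 32) × 60 + 30 = 30750.
Real time: 30750 / (60) = 1025/2 s.
Target frame: (1025/2) × (30) = 15375.
At 30 labels/s: frame 15375 → 00:08:32:15.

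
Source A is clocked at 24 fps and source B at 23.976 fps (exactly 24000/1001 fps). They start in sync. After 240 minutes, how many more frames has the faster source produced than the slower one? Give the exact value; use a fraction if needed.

345600/1001 frames

240 min = 14400 s.
A emits 24 × 14400 = 345600 frames; B emits 24000/1001 × 14400 = 345600000/1001.
Difference = 345600/1001 frames (≈ 345.2547); B is behind A.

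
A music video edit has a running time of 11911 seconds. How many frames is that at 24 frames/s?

285864 frames

Frames = 11911 × 24 = 285864.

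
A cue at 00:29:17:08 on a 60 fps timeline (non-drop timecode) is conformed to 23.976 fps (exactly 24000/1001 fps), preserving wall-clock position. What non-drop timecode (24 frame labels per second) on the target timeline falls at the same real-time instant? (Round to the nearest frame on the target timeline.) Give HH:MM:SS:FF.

Source frame index: (0×3600 + 29×60 + 17) × 60 + 8 = 105428.
Real time: 105428 / (60) = 26357/15 s.
Target frame: (26357/15) × (24000/1001) = 42171200/1001 ≈ 42129.071 → 42129.
At 24 labels/s: frame 42129 → 00:29:15:09.

00:29:15:09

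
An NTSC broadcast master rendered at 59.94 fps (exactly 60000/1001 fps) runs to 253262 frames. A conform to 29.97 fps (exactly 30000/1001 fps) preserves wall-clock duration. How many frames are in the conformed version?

126631 frames

Target frames = source frames × (target rate / source rate) = 253262 × (30000/1001)/(60000/1001) = 253262 × 1/2 = 126631.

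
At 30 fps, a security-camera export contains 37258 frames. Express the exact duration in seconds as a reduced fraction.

18629/15 seconds

Running time = 37258 ÷ (30) = 37258 × 1/30 = 18629/15 s.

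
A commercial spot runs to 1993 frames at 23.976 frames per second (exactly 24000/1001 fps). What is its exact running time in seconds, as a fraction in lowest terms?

Running time = 1993 ÷ (24000/1001) = 1993 × 1001/24000 = 1994993/24000 s.

1994993/24000 seconds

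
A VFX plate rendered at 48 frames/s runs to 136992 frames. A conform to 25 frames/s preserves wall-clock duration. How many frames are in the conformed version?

71350 frames

Target frames = source frames × (target rate / source rate) = 136992 × (25)/(48) = 136992 × 25/48 = 71350.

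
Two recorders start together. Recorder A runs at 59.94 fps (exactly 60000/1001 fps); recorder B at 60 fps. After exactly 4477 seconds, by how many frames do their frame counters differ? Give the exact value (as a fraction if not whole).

24420/91 frames

A emits 60000/1001 × 4477 = 24420000/91 frames; B emits 60 × 4477 = 268620.
Difference = 24420/91 frames (≈ 268.3516); B is ahead of A.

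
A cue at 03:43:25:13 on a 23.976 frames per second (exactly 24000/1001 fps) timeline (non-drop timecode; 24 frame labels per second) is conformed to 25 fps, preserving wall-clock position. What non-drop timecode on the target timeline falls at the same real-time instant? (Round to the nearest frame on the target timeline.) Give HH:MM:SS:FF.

03:43:38:24

Source frame index: (3×3600 + 43×60 + 25) × 24 + 13 = 321733.
Real time: 321733 / (24000/1001) = 322054733/24000 s.
Target frame: (322054733/24000) × (25) = 322054733/960 ≈ 335473.680 → 335474.
At 25 labels/s: frame 335474 → 03:43:38:24.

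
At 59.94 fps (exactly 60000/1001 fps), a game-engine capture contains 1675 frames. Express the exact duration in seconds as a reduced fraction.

67067/2400 seconds

Running time = 1675 ÷ (60000/1001) = 1675 × 1001/60000 = 67067/2400 s.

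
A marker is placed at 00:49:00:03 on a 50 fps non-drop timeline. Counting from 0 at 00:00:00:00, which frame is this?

Total seconds to the label: (0 × 3600 + 49 × 60 + 0) = 2940.
Frame index = 2940 × 50 + 3 = 147003.

frame 147003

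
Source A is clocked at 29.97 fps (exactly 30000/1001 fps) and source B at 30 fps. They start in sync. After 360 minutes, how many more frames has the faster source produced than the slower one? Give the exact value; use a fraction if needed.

648000/1001 frames

360 min = 21600 s.
A emits 30000/1001 × 21600 = 648000000/1001 frames; B emits 30 × 21600 = 648000.
Difference = 648000/1001 frames (≈ 647.3526); B is ahead of A.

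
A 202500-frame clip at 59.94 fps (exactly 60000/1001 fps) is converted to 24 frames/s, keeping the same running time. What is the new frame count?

Target frames = source frames × (target rate / source rate) = 202500 × (24)/(60000/1001) = 202500 × 1001/2500 = 81081.

81081 frames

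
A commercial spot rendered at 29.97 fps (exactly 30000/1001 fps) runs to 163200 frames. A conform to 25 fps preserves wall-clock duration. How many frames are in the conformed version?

136136 frames

Target frames = source frames × (target rate / source rate) = 163200 × (25)/(30000/1001) = 163200 × 1001/1200 = 136136.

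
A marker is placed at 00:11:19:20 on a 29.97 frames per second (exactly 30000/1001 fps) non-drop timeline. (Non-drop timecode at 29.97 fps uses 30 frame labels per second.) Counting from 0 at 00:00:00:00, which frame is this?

20390

Total seconds to the label: (0 × 3600 + 11 × 60 + 19) = 679.
Frame index = 679 × 30 + 20 = 20390.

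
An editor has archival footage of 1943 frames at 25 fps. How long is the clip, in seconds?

77.72 seconds

Running time = 1943 / (25) = 77.72 s.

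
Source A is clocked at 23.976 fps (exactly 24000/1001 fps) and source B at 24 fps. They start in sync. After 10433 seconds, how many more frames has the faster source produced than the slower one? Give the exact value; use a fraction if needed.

A emits 24000/1001 × 10433 = 250392000/1001 frames; B emits 24 × 10433 = 250392.
Difference = 250392/1001 frames (≈ 250.1419); B is ahead of A.

250392/1001 frames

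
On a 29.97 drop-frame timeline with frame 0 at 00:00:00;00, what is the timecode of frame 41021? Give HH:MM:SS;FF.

00:22:48;21

Ten DF minutes hold 17982 frames, so frame 41021 lies in block 2 (frames 35964–53945) with 5057 frames into that block.
The block's first minute is 1800 frames and the rest 1798 each; 5057 frames reaches minute 2, so 2 × 18 + 2 × 2 = 40 labels have been skipped so far.
Adding those back, label number 41021 + 40 = 41061 at 30 labels/s is 1368 s + 21 f = 0 h 22 min 48 s frame 21, i.e. 00:22:48;21.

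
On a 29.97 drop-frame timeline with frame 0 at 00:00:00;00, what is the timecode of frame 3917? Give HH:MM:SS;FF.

Ten DF minutes hold 17982 frames, so frame 3917 lies in block 0 (frames 0–17981) with 3917 frames into that block.
The block's first minute is 1800 frames and the rest 1798 each; 3917 frames reaches minute 2, so 0 × 18 + 2 × 2 = 4 labels have been skipped so far.
Adding those back, label number 3917 + 4 = 3921 at 30 labels/s is 130 s + 21 f = 0 h 2 min 10 s frame 21, i.e. 00:02:10;21.

00:02:10;21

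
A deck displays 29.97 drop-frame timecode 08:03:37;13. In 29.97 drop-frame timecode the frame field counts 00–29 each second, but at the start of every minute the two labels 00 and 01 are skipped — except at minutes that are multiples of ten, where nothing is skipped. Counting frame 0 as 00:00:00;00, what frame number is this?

Complete 10-minute blocks: 48, each 17982 frames → 863136.
Remaining 3 whole minutes in the current block: 1800 + 2 × 1798 = 5396 frames.
Within the current minute: 37 × 30 + 13 − 2 = 1121 (labels ;00/;01 skipped at this minute). Total = 863136 + 5396 + 1121 = 869653.

869653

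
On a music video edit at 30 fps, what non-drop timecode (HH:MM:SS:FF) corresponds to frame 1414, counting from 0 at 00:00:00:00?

1414 ÷ 30 = 47 full seconds, remainder 4 frames.
47 s = 0 h 0 min 47 s.
Timecode: 00:00:47:04.

00:00:47:04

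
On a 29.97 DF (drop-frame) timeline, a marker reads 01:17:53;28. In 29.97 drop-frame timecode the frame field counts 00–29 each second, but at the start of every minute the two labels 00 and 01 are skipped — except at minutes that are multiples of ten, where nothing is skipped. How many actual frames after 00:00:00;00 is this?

140078

Complete 10-minute blocks: 7, each 17982 frames → 125874.
Remaining 7 whole minutes in the current block: 1800 + 6 × 1798 = 12588 frames.
Within the current minute: 53 × 30 + 28 − 2 = 1616 (labels ;00/;01 skipped at this minute). Total = 125874 + 12588 + 1616 = 140078.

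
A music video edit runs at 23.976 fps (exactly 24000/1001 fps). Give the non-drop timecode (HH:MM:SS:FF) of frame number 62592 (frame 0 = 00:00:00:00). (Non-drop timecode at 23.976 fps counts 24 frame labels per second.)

62592 ÷ 24 = 2608 full seconds, remainder 0 frames.
2608 s = 0 h 43 min 28 s.
Timecode: 00:43:28:00.

00:43:28:00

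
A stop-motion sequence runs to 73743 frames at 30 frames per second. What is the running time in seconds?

Running time = 73743 / (30) = 2458.1 s.

2458.1 seconds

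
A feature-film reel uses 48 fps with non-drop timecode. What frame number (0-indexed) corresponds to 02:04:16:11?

Total seconds to the label: (2 × 3600 + 4 × 60 + 16) = 7456.
Frame index = 7456 × 48 + 11 = 357899.

357899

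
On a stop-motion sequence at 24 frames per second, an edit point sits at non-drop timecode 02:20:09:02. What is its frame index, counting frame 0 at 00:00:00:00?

Total seconds to the label: (2 × 3600 + 20 × 60 + 9) = 8409.
Frame index = 8409 × 24 + 2 = 201818.

201818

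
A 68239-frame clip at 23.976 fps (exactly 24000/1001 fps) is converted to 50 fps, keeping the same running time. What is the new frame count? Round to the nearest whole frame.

142307 frames

Frames at target rate = 68239 × (50) / (24000/1001) = 68307239/480 ≈ 142306.748.
Nearest whole frame: 142307.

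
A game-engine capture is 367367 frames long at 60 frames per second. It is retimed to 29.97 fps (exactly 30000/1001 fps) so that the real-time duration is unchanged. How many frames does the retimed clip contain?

Target frames = source frames × (target rate / source rate) = 367367 × (30000/1001)/(60) = 367367 × 500/1001 = 183500.

183500 frames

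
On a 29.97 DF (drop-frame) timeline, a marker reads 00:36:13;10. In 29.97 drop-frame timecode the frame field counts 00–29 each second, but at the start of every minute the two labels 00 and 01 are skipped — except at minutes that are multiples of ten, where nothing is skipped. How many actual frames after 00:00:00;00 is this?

65134

Complete 10-minute blocks: 3, each 17982 frames → 53946.
Remaining 6 whole minutes in the current block: 1800 + 5 × 1798 = 10790 frames.
Within the current minute: 13 × 30 + 10 − 2 = 398 (labels ;00/;01 skipped at this minute). Total = 53946 + 10790 + 398 = 65134.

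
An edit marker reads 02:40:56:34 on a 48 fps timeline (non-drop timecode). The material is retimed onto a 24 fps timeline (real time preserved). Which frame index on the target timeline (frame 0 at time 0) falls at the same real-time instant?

Source frame index: (2×3600 + 40×60 + 56) × 48 + 34 = 463522.
Real time: 463522 / (48) = 231761/24 s.
Target frame: (231761/24) × (24) = 231761.

frame 231761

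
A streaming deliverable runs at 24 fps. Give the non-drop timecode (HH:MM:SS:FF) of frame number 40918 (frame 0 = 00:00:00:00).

40918 ÷ 24 = 1704 full seconds, remainder 22 frames.
1704 s = 0 h 28 min 24 s.
Timecode: 00:28:24:22.

00:28:24:22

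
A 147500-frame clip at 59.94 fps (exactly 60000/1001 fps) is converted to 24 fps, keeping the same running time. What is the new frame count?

59059 frames

Target frames = source frames × (target rate / source rate) = 147500 × (24)/(60000/1001) = 147500 × 1001/2500 = 59059.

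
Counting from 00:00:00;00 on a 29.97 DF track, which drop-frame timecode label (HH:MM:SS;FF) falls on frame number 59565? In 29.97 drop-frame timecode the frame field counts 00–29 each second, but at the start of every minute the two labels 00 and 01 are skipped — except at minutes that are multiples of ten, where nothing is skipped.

00:33:07;15

Each 10-minute DF block holds 10 × 60 × 30 − 9 × 2 = 17982 frames. 59565 ÷ 17982 → 3 full blocks, remainder 5619.
Within the partial block the first minute is 1800 frames and each further minute 1798, so 3 further minute boundaries passed. Total skipped labels = 18 × 3 + 2 × 3 = 60.
Non-drop label index = 59565 + 60 = 59625; at 30 labels/s that is 00:33:07:15, i.e. DF 00:33:07;15.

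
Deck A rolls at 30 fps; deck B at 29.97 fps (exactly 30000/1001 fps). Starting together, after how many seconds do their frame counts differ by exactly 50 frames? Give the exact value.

5005/3 seconds

The gap grows by |30000/1001 − 30| = 30/1001 frames per second.
Time for a 50-frame gap: 50 ÷ (30/1001) = 5005/3 s.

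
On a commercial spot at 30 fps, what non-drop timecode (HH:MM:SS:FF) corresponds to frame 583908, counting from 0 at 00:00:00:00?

05:24:23:18

583908 ÷ 30 = 19463 full seconds, remainder 18 frames.
19463 s = 5 h 24 min 23 s.
Timecode: 05:24:23:18.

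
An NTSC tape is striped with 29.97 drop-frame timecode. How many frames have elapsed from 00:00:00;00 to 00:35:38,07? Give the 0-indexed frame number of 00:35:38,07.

As if non-drop at 30 labels/s: (0 × 3600 + 35 × 60 + 38) × 30 + 7 = 64147.
Minute boundaries passed: 35; those not divisible by 10: 35 − 3 = 32; dropped labels = 2 × 32 = 64.
Actual frame index = 64147 − 64 = 64083.

64083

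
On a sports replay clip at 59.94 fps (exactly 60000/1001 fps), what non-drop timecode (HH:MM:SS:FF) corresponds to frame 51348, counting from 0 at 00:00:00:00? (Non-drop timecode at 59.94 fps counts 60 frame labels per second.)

51348 ÷ 60 = 855 full seconds, remainder 48 frames.
855 s = 0 h 14 min 15 s.
Timecode: 00:14:15:48.

00:14:15:48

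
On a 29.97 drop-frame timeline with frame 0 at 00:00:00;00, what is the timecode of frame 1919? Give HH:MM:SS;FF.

Ten DF minutes hold 17982 frames, so frame 1919 lies in block 0 (frames 0–17981) with 1919 frames into that block.
The block's first minute is 1800 frames and the rest 1798 each; 1919 frames reaches minute 1, so 0 × 18 + 1 × 2 = 2 labels have been skipped so far.
Adding those back, label number 1919 + 2 = 1921 at 30 labels/s is 64 s + 1 f = 0 h 1 min 4 s frame 1, i.e. 00:01:04;01.

00:01:04;01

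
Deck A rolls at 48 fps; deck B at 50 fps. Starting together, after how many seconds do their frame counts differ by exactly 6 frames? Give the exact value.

The gap grows by |50 − 48| = 2 frames per second.
Time for a 6-frame gap: 6 ÷ (2) = 3 s.

3 seconds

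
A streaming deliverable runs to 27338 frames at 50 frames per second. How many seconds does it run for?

Running time = 27338 / (50) = 546.76 s.

546.76 seconds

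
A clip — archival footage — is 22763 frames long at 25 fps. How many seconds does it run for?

910.52 seconds

Running time = 22763 / (25) = 910.52 s.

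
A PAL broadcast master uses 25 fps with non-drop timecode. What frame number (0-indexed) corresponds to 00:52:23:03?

Total seconds to the label: (0 × 3600 + 52 × 60 + 23) = 3143.
Frame index = 3143 × 25 + 3 = 78578.

78578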